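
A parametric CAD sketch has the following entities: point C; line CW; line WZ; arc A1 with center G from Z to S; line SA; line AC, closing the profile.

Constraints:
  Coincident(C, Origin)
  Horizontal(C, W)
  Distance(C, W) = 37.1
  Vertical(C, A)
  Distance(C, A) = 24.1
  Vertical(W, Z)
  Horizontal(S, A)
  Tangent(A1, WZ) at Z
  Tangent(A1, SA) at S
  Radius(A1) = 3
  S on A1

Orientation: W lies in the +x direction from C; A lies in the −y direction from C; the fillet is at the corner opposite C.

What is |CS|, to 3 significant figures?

41.8

C is at the origin; C and W share the same y with |CW| = 37.1 and W on the +x side, so W = (37.1, 0.00). CA is vertical with |CA| = 24.1 and A on the −y side, so A = (0.00, -24.1). The virtual corner opposite C is at (37.1, -24.1). The tangent condition forces GZ to be normal to WZ and tangency of A1 to SA means the radius GS is perpendicular to SA, with radius 3.0, so the center G sits 3.0 in from both sides at G = (34.1, -21.1). That places the tangent points at Z = (37.1, -21.1) on WZ and S = (34.1, -24.1) on SA. Then |CS| = |S − C| = 41.8.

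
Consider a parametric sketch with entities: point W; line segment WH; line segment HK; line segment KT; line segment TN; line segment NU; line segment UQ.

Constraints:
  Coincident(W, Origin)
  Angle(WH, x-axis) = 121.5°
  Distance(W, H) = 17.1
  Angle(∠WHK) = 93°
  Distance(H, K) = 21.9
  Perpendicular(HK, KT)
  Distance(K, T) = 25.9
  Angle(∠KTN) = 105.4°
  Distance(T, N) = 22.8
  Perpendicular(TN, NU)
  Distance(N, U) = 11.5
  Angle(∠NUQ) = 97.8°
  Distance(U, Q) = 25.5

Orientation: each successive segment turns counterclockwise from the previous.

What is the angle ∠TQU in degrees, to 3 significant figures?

72.8°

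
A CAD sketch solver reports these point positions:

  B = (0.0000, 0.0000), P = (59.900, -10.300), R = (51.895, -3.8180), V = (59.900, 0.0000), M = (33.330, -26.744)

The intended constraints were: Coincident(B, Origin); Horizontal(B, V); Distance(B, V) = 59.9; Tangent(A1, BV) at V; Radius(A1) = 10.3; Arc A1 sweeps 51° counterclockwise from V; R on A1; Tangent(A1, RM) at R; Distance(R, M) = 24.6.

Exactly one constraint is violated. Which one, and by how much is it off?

Distance(R, M) = 24.6 — off by 4.90.

B = (0.00, 0.00) ✓; B.y = 0.00, V.y = 0.00 ✓; |BV| = 59.90 ✓; ∠(PV, VB) = 90.00° ✓; |PV| = 10.30 ✓; bearing(P→R) − bearing(P→V) = 51.00° ✓; |PR| = 10.30 ✓; ∠(PR, RM) = 90.00° ✓; |RM| = 29.50 ✗.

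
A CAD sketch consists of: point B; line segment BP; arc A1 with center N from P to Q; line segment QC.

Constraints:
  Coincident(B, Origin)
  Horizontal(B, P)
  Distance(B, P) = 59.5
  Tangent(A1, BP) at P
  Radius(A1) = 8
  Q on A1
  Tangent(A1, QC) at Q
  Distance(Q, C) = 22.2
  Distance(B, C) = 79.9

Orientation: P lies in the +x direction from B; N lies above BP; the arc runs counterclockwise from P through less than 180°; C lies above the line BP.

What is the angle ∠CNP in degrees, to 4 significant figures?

136.0°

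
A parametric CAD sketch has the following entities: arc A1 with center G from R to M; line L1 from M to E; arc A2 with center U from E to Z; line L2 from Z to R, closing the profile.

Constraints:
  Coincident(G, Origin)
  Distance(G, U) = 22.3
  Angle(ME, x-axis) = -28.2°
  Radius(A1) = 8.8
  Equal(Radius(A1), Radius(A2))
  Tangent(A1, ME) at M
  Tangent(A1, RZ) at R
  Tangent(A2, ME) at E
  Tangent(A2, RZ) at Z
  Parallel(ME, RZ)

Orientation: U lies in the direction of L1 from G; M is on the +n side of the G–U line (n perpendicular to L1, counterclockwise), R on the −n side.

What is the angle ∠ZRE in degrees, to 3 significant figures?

38.3°

The slot axis is L1's direction at -28.2°, so u = (cos -28.2°, sin -28.2°) = (0.881, -0.473) and n = (−sin -28.2°, cos -28.2°) = (0.473, 0.881). G is at the origin and U lies 22.3 along u from G, so U = 22.3·u = (19.7, -10.5). Tangency of A1 to both parallel lines with radius 8.8 puts M and R at G ± 8.8·n: M = (4.16, 7.76), R = (-4.16, -7.76). Equal radii place E and Z the same way about U: E = U + 8.8·n = (23.8, -2.78), Z = U − 8.8·n = (15.5, -18.3). Then cos ∠ZRE = RZ·RE / (|RZ||RE|), giving 38.3°.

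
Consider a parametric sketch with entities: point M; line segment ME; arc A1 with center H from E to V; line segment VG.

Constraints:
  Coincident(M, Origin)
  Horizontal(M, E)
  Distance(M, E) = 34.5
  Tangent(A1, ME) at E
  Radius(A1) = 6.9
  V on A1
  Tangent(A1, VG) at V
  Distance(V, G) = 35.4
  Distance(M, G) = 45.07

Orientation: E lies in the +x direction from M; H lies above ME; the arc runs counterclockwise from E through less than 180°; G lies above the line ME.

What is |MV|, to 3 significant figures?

41.6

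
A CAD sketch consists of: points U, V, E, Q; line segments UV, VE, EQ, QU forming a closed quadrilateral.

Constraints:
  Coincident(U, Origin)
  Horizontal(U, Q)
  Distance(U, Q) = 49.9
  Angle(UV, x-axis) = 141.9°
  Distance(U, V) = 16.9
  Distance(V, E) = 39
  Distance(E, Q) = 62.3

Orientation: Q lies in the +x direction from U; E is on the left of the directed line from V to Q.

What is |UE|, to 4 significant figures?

44.69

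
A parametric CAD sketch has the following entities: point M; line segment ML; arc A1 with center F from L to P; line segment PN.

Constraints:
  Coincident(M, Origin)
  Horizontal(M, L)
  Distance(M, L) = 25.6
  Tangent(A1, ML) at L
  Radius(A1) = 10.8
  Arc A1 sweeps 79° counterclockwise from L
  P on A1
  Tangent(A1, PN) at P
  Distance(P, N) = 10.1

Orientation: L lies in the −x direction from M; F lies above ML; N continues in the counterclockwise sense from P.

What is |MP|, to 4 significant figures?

17.36

M is at the origin; M and L share the same y with |ML| = 25.6 and L on the −x side, so L = (-25.60, 0.000). A1 meets ML tangentially, so FL is at right angles to ML, so F = L + (0, 10.8) = (-25.60, 10.80). On A1, L sits at bearing -90° from F; a 79° counterclockwise sweep puts P at bearing -11°, so P = F + 10.8·(cos -11°, sin -11°) = (-15.00, 8.739). Then |MP| = |P − M| = 17.36.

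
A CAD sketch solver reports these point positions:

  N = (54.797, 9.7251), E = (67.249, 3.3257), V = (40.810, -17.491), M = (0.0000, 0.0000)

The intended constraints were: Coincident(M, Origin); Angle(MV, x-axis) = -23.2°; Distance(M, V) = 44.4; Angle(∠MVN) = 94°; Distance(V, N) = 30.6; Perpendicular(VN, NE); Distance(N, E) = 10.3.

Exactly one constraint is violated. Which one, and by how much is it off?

Distance(N, E) = 10.3 — off by 3.70.

M = (0.00, 0.00) ✓; MV at -23.20° ✓; |MV| = 44.40 ✓; ∠MVN = 94.00° ✓; |VN| = 30.60 ✓; ∠(VN, NE) = 90.00° ✓; |NE| = 14.00 ✗.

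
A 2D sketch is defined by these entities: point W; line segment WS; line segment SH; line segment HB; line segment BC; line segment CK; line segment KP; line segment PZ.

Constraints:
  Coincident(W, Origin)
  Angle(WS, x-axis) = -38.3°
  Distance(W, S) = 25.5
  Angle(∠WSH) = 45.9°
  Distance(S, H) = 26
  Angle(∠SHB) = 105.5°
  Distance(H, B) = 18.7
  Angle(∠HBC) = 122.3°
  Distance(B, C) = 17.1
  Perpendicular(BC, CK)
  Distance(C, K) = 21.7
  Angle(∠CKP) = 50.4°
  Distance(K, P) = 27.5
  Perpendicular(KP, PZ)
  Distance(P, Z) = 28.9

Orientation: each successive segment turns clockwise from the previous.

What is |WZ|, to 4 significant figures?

28.20

∠CKP = 50.4° gives KP at -164.2° from the x-axis; with |KP| = 27.5, P = (-11.99, -7.777). KP is perpendicular to PZ, so PZ runs at 105.8°; with |PZ| = 28.9, Z = (-19.85, 20.03). Then |WZ| = |Z − W| = 28.20.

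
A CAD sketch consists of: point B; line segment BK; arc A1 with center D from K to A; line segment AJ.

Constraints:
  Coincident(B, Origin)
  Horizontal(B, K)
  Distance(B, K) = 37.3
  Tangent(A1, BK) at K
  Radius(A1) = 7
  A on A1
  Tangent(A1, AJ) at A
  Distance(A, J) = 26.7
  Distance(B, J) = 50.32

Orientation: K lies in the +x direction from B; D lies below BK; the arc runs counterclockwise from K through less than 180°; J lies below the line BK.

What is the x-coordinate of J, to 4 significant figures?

36.54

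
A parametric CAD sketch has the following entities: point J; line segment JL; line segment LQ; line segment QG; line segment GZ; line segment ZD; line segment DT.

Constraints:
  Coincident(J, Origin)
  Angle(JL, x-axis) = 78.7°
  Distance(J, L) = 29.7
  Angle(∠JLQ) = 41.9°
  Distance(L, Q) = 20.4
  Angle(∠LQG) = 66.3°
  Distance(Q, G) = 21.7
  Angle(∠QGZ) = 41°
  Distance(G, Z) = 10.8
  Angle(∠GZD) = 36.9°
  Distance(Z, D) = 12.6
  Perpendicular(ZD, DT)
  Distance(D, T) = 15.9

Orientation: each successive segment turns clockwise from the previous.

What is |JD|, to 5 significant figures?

4.4881

J is at the origin; JL runs at 78.7° with length 29.7, so L = (5.8196, 29.124). ∠JLQ = 41.9° gives LQ at -59.400° from the x-axis; with |LQ| = 20.4, Q = (16.204, 11.565). ∠LQG = 66.3° gives QG at -173.10° from the x-axis; with |QG| = 21.7, G = (-5.3388, 8.9581). ∠QGZ = 41.0° gives GZ at 47.900° from the x-axis; with |GZ| = 10.8, Z = (1.9018, 16.971). ∠GZD = 36.9° gives ZD at -95.200° from the x-axis; with |ZD| = 12.6, D = (0.75985, 4.4233). Then |JD| = |D − J| = 4.4881.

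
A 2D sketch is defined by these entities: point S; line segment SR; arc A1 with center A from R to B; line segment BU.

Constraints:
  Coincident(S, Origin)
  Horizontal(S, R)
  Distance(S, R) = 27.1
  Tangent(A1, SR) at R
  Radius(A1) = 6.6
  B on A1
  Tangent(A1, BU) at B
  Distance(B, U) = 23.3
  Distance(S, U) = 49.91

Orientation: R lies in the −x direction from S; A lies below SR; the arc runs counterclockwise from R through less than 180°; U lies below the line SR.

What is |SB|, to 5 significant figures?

33.177

S is at the origin; S and R share the same y with |SR| = 27.1 and R on the −x side, so R = (-27.100, 0.0000). A1 meets SR tangentially, so AR is at right angles to SR, so A = R + (0, -6.6) = (-27.100, -6.6000). Since AB ⟂ BU (tangency), |AU| = √(6.6² + 23.3²) = 24.217 regardless of where B sits on A1. So U lies on both circle(S, 49.91) and circle(A, 24.217); the below-SR intersection is U = (-43.560, -24.363). B is the foot of the tangent from U: B = (-32.980, -3.6033).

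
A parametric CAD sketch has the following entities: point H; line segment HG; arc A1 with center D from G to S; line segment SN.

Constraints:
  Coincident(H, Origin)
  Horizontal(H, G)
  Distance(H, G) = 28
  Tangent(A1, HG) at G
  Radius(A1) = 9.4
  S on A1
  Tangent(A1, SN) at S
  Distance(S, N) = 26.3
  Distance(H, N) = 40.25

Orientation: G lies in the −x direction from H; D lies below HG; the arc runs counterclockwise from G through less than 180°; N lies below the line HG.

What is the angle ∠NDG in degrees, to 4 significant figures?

160.3°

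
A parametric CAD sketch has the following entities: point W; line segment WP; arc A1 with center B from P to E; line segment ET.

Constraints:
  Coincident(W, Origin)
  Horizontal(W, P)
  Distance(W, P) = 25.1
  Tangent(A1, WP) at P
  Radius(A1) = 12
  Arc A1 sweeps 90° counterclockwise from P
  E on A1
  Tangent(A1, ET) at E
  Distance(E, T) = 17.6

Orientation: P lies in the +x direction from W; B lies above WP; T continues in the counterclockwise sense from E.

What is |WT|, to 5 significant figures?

47.461

W is at the origin; W and P share the same y with |WP| = 25.1 and P on the +x side, so P = (25.100, 0.0000). Since A1 is tangent to WP there, BP ⟂ WP, so B = P + (0, 12) = (25.100, 12.000). On A1, P sits at bearing -90° from B; a 90° counterclockwise sweep puts E at bearing 0°, so E = B + 12.0·(cos 0°, sin 0°) = (37.100, 12.000). Tangency of A1 to ET means the radius BE is perpendicular to ET, so ET runs along (−sin 0°, cos 0°); with |ET| = 17.6, T = (37.100, 29.600). Then |WT| = |T − W| = 47.461.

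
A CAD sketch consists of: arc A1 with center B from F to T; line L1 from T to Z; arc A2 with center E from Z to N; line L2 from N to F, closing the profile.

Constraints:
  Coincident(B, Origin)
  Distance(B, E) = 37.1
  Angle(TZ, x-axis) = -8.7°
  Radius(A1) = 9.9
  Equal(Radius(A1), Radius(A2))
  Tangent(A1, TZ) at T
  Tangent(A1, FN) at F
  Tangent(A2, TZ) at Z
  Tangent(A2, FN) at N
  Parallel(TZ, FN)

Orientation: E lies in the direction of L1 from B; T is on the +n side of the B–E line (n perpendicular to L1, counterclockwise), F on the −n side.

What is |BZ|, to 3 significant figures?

38.4

Tangency of A1 to both parallel lines with radius 9.9 puts T and F at B ± 9.9·n: T = (1.50, 9.79), F = (-1.50, -9.79). Equal radii place Z and N the same way about E: Z = E + 9.9·n = (38.2, 4.17), N = E − 9.9·n = (35.2, -15.4). Then |BZ| = |Z − B| = 38.4.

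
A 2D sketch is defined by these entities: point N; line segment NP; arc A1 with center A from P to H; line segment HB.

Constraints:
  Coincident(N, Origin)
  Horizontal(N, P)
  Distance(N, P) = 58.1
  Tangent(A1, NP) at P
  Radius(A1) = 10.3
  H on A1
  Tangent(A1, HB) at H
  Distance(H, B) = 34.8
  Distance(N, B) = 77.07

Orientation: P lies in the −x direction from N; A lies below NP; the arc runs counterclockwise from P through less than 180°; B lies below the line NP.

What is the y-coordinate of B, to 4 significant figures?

-46.43

Checks: N.y = 0.00, P.y = 0.00 ✓; |AH| = 10.30 ✓; ∠(AH, HB) = 90.00° ✓; |HB| = 34.80 ✓; |NB| = 77.07 ✓.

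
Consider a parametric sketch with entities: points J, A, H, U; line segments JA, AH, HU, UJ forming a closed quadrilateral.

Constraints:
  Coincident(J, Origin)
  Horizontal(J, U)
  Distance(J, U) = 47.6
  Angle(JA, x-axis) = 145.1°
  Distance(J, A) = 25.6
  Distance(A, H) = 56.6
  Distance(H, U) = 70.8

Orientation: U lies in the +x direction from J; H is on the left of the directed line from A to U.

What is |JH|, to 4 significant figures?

62.03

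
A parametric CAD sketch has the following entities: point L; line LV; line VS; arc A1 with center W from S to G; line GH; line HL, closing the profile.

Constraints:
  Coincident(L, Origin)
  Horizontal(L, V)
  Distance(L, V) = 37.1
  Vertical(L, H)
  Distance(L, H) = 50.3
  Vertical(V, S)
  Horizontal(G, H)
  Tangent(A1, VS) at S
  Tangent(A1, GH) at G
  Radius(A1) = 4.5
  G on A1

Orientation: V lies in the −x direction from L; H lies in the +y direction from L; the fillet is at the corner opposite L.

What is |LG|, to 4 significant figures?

59.94

The virtual corner opposite L is at (-37.10, 50.30). A1 meets VS tangentially, so WS is at right angles to VS and the tangent condition forces WG to be normal to GH, with radius 4.5, so the center W sits 4.5 in from both sides at W = (-32.60, 45.80). That places the tangent points at S = (-37.10, 45.80) on VS and G = (-32.60, 50.30) on GH. Then |LG| = |G − L| = 59.94.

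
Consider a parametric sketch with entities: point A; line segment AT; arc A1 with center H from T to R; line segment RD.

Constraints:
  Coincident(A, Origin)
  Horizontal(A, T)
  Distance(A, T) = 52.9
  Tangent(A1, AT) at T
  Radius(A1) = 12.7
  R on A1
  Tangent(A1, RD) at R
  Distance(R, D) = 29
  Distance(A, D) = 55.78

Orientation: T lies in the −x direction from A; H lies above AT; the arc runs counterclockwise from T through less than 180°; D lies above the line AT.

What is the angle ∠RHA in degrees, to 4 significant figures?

9.354°

Checks: |AT| = 52.90 ✓; |HT| = 12.70 ✓; |HR| = 12.70 ✓; ∠(HR, RD) = 90.00° ✓; |RD| = 29.00 ✓; |AD| = 55.78 ✓.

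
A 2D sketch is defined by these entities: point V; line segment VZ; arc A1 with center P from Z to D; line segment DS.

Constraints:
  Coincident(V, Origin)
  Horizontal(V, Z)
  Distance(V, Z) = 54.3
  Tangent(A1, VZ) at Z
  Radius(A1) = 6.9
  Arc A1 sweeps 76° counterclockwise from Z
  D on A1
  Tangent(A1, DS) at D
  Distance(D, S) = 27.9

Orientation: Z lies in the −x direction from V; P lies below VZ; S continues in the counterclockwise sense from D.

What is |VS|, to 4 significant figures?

75.05

On A1, Z sits at bearing 90° from P; a 76° counterclockwise sweep puts D at bearing 166°, so D = P + 6.9·(cos 166°, sin 166°) = (-61.00, -5.231). A1 meets DS tangentially, so PD is at right angles to DS, so DS runs along (−sin 166°, cos 166°); with |DS| = 27.9, S = (-67.74, -32.30). Then |VS| = |S − V| = 75.05.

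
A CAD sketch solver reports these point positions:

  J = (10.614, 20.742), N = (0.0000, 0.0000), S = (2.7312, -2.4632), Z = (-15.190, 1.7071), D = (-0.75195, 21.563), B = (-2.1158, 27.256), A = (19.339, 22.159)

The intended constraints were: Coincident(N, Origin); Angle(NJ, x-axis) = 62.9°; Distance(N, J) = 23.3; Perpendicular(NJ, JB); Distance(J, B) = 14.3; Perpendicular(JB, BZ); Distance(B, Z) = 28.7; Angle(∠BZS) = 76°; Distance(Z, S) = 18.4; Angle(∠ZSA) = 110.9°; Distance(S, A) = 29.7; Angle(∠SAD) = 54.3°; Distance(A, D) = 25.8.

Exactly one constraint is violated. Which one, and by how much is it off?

Distance(A, D) = 25.8 — off by 5.70.

N = (0.00, 0.00) ✓; NJ at 62.90° ✓; |NJ| = 23.30 ✓; ∠(NJ, JB) = 90.00° ✓; |JB| = 14.30 ✓; ∠(JB, BZ) = 90.00° ✓; |BZ| = 28.70 ✓; ∠BZS = 76.00° ✓; |ZS| = 18.40 ✓; ∠ZSA = 110.9° ✓; |SA| = 29.70 ✓; ∠SAD = 54.30° ✓; |AD| = 20.10 ✗.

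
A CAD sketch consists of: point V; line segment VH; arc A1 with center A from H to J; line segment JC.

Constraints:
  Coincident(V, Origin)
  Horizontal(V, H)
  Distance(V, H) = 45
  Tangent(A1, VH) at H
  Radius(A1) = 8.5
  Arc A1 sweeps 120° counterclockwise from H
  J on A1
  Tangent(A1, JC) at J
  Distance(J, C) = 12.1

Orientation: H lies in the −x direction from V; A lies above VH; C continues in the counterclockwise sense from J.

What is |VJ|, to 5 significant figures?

39.740

V is at the origin; V and H share the same y with |VH| = 45.0 and H on the −x side, so H = (-45.000, 0.0000). The tangent condition forces AH to be normal to VH, so A = H + (0, 8.5) = (-45.000, 8.5000). On A1, H sits at bearing -90° from A; a 120° counterclockwise sweep puts J at bearing 30°, so J = A + 8.5·(cos 30°, sin 30°) = (-37.639, 12.750). Then |VJ| = |J − V| = 39.740.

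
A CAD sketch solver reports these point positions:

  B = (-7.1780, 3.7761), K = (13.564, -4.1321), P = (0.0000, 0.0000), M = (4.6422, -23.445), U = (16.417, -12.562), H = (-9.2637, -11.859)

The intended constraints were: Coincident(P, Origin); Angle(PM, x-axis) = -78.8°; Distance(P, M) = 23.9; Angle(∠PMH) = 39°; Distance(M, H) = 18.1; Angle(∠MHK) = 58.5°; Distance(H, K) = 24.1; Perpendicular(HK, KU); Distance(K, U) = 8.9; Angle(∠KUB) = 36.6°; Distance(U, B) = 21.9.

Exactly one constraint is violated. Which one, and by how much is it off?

Distance(U, B) = 21.9 — off by 6.80.

P = (0.00, 0.00) ✓; PM at -78.80° ✓; |PM| = 23.90 ✓; ∠PMH = 39.00° ✓; |MH| = 18.10 ✓; ∠MHK = 58.50° ✓; |HK| = 24.10 ✓; ∠(HK, KU) = 90.00° ✓; |KU| = 8.900 ✓; ∠KUB = 36.60° ✓; |UB| = 28.70 ✗.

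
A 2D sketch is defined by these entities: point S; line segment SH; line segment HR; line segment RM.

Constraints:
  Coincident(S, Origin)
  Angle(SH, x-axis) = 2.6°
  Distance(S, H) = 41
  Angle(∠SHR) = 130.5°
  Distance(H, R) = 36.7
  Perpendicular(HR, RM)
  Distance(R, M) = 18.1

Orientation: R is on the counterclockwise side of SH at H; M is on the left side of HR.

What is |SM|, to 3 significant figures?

64.7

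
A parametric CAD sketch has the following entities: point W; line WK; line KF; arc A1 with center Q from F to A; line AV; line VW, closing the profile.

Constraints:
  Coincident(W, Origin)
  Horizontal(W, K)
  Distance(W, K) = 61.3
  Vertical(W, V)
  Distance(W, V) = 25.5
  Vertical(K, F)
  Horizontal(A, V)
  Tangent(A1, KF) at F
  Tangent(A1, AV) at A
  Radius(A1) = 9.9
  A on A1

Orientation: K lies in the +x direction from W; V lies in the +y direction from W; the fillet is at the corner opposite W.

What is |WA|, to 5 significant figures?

57.378

The virtual corner opposite W is at (61.300, 25.500). Since A1 is tangent to KF there, QF ⟂ KF and the tangent condition forces QA to be normal to AV, with radius 9.9, so the center Q sits 9.9 in from both sides at Q = (51.400, 15.600). That places the tangent points at F = (61.300, 15.600) on KF and A = (51.400, 25.500) on AV. Then |WA| = |A − W| = 57.378.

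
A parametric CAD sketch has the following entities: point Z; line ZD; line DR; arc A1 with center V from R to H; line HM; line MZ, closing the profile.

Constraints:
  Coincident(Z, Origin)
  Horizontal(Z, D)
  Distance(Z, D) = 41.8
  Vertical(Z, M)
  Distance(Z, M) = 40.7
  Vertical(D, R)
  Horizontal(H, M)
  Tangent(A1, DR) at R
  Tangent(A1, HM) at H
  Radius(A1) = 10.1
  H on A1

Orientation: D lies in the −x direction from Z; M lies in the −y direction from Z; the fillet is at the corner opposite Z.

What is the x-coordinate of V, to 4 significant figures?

-31.70

Z is at the origin; ZD is horizontal with |ZD| = 41.8 and D on the −x side, so D = (-41.80, 0.000). Z and M share the same x with |ZM| = 40.7 and M on the −y side, so M = (0.000, -40.70). The virtual corner opposite Z is at (-41.80, -40.70). A1 meets DR tangentially, so VR is at right angles to DR and A1 meets HM tangentially, so VH is at right angles to HM, with radius 10.1, so the center V sits 10.1 in from both sides at V = (-31.70, -30.60). So V.x = -31.70.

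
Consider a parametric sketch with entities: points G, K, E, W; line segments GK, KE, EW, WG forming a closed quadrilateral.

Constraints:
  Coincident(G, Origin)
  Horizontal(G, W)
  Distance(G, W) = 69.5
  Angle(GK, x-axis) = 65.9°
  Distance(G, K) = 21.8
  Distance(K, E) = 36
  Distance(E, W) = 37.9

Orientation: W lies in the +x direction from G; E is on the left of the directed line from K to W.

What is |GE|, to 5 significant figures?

52.141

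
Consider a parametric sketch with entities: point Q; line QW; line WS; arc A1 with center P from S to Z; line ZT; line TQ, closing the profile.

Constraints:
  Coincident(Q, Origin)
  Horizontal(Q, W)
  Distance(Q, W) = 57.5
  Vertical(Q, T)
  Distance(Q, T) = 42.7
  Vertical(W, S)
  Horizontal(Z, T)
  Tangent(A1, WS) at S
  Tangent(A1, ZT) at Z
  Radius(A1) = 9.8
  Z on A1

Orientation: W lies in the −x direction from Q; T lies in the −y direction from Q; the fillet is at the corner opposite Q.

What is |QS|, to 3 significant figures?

66.2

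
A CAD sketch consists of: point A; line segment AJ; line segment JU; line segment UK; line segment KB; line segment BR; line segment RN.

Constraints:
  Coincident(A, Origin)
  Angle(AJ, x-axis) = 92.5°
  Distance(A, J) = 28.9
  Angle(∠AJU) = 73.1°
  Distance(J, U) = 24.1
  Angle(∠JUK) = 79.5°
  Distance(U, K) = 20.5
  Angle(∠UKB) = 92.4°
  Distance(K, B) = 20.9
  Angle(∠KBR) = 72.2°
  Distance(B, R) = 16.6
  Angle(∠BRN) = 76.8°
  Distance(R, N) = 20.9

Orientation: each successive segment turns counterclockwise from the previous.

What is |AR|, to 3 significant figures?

25.4

A is at the origin; AJ runs at 92.5° with length 28.9, so J = (-1.26, 28.9). ∠AJU = 73.1° gives JU at -161° from the x-axis; with |JU| = 24.1, U = (-24.0, 20.9). ∠JUK = 79.5° gives UK at -60.1° from the x-axis; with |UK| = 20.5, K = (-13.8, 3.10). ∠UKB = 92.4° gives KB at 27.5° from the x-axis; with |KB| = 20.9, B = (4.77, 12.7). ∠KBR = 72.2° gives BR at 135° from the x-axis; with |BR| = 16.6, R = (-7.03, 24.4). Then |AR| = |R − A| = 25.4.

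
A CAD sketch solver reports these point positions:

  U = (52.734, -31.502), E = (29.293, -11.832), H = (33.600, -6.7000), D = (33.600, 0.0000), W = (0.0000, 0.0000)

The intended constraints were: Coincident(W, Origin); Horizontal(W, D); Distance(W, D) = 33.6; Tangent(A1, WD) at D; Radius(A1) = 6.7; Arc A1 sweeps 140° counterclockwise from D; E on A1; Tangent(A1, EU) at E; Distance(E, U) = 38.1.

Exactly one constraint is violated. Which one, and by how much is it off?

Distance(E, U) = 38.1 — off by 7.50.

W = (0.00, 0.00) ✓; W.y = 0.00, D.y = 0.00 ✓; |WD| = 33.60 ✓; ∠(HD, DW) = 90.00° ✓; |HD| = 6.700 ✓; bearing(H→E) − bearing(H→D) = 140.0° ✓; |HE| = 6.700 ✓; ∠(HE, EU) = 90.00° ✓; |EU| = 30.60 ✗.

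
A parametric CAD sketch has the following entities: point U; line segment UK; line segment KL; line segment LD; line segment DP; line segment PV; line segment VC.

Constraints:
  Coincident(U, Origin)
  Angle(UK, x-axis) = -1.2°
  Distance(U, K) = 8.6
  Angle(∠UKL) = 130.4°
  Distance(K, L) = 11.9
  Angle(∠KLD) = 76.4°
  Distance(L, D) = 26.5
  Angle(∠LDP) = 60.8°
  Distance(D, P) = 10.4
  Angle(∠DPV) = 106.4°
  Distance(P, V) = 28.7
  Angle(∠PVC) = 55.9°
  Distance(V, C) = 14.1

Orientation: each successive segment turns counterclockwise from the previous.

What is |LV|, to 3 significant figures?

7.10

U is at the origin; UK runs at -1.2° with length 8.6, so K = (8.60, -0.180). ∠UKL = 130.4° gives KL at 48.4° from the x-axis; with |KL| = 11.9, L = (16.5, 8.72). ∠KLD = 76.4° gives LD at 152° from the x-axis; with |LD| = 26.5, D = (-6.90, 21.2). ∠LDP = 60.8° gives DP at -88.8° from the x-axis; with |DP| = 10.4, P = (-6.68, 10.8). ∠DPV = 106.4° gives PV at -15.2° from the x-axis; with |PV| = 28.7, V = (21.0, 3.24). Then |LV| = |V − L| = 7.10.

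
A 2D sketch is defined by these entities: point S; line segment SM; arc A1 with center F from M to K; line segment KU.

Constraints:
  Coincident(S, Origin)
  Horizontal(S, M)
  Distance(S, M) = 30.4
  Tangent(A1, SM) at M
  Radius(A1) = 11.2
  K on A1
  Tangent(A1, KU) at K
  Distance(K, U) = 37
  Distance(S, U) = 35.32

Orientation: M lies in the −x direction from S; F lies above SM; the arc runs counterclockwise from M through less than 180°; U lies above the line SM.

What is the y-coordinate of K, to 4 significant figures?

4.847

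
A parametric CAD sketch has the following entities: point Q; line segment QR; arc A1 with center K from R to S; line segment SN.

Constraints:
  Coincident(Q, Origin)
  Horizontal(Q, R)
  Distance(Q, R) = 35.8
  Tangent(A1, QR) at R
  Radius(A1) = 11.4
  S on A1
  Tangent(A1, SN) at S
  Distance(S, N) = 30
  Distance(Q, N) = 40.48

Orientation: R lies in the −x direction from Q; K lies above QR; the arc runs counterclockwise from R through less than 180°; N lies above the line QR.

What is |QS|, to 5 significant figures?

26.176

Checks: |KS| = 11.40 ✓; ∠(KS, SN) = 90.00° ✓; |SN| = 30.00 ✓; |QN| = 40.48 ✓.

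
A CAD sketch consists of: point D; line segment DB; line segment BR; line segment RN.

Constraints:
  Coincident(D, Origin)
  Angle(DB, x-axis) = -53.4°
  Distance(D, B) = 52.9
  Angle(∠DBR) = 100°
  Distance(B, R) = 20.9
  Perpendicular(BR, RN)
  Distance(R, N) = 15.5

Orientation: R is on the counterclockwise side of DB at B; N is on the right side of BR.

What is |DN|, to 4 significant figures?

73.99

D is at the origin; DB runs at -53.4° with length 52.9, so B = 52.9·(cos -53.4°, sin -53.4°) = (31.54, -42.47). ∠DBR = 100.0°, so BR runs at -53.4° + (180° − 100.0°) = 26.60° from the x-axis; with |BR| = 20.9, R = B + 20.9·(cos 26.60°, sin 26.60°) = (50.23, -33.11). The perpendicularity gives RN at right angles to BR; with |RN| = 15.5 on the right of BR, N = R + 15.5·(0.4478, -0.8942) = (57.17, -46.97). Then |DN| = |N − D| = 73.99.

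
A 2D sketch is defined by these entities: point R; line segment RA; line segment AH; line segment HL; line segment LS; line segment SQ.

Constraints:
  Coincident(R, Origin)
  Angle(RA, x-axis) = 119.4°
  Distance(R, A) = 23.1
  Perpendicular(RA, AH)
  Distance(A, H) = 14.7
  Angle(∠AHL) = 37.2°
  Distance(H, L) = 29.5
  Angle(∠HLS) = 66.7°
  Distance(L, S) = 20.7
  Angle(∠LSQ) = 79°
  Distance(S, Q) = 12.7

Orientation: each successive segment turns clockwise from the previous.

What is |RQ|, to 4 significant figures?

26.02

R is at the origin; RA runs at 119.4° with length 23.1, so A = (-11.34, 20.13). RA is perpendicular to AH, so AH runs at 29.40°; with |AH| = 14.7, H = (1.467, 27.34). ∠AHL = 37.2° gives HL at -113.4° from the x-axis; with |HL| = 29.5, L = (-10.25, 0.2676). ∠HLS = 66.7° gives LS at 133.3° from the x-axis; with |LS| = 20.7, S = (-24.45, 15.33). ∠LSQ = 79.0° gives SQ at 32.30° from the x-axis; with |SQ| = 12.7, Q = (-13.71, 22.12). Then |RQ| = |Q − R| = 26.02.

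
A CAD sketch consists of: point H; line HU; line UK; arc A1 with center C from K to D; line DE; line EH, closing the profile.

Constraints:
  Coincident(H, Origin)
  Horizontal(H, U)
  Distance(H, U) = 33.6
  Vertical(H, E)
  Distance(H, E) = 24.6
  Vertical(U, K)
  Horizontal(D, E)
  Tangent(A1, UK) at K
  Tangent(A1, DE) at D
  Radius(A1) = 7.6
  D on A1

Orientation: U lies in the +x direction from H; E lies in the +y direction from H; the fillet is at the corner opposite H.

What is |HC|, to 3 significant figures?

31.1

H is at the origin; H and U share the same y with |HU| = 33.6 and U on the +x side, so U = (33.6, 0.00). H and E share the same x with |HE| = 24.6 and E on the +y side, so E = (0.00, 24.6). The virtual corner opposite H is at (33.6, 24.6). Tangency of A1 to UK means the radius CK is perpendicular to UK and the tangent condition forces CD to be normal to DE, with radius 7.6, so the center C sits 7.6 in from both sides at C = (26.0, 17.0). Then |HC| = |C − H| = 31.1.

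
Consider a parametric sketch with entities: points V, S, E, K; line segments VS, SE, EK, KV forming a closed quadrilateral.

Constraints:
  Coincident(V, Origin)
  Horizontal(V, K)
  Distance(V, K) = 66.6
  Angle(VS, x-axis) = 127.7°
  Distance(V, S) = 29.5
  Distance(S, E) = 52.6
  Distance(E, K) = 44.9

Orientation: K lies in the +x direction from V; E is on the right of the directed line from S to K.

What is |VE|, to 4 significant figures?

24.81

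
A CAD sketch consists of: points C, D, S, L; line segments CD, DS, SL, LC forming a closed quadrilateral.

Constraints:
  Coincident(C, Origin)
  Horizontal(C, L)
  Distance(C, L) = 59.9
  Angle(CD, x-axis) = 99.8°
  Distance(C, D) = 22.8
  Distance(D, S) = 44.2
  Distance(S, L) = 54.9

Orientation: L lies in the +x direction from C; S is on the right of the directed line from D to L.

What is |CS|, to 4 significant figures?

21.73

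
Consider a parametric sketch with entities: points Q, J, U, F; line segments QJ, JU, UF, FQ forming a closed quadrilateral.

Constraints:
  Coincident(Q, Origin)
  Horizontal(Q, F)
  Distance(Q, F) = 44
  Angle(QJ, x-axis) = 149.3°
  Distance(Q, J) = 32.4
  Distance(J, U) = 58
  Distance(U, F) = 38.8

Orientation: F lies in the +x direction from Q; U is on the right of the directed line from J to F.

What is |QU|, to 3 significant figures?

27.6

Q is at the origin; QF is horizontal with |QF| = 44.0 and F in +x, so F = (44.0, 0). QJ runs at 149.3° with |QJ| = 32.4, so J = (-27.9, 16.5). U is determined by |JU| = 58.0 and |UF| = 38.8 together: it lies at the intersection of circle(J, 58.0) and circle(F, 38.8). With |JF| = 73.7, the foot of the radical line on JF is 49.5 from J and the perpendicular offset is √(58.0² − 49.5²) = 30.3. Taking the right-of-JF solution: U = (13.6, -24.1).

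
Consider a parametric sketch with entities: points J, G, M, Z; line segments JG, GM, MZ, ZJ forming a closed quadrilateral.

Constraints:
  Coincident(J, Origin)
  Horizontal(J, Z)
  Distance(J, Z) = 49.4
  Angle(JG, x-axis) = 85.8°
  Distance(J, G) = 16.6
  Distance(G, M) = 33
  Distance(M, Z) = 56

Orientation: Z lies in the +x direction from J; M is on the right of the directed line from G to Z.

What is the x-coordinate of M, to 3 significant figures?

-4.27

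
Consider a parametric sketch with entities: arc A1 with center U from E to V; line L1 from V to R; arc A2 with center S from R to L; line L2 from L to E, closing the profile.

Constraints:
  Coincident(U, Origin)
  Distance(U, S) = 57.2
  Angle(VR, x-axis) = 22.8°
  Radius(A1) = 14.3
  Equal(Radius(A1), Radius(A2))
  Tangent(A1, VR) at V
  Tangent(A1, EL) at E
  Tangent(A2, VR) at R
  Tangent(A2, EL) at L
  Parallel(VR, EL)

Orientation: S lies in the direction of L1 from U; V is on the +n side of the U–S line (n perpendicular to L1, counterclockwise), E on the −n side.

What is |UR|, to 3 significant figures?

59.0

The slot axis is L1's direction at 22.8°, so u = (cos 22.8°, sin 22.8°) = (0.922, 0.388) and n = (−sin 22.8°, cos 22.8°) = (-0.388, 0.922). U is at the origin and S lies 57.2 along u from U, so S = 57.2·u = (52.7, 22.2). Tangency of A1 to both parallel lines with radius 14.3 puts V and E at U ± 14.3·n: V = (-5.54, 13.2), E = (5.54, -13.2). Equal radii place R and L the same way about S: R = S + 14.3·n = (47.2, 35.3), L = S − 14.3·n = (58.3, 8.98). Then |UR| = |R − U| = 59.0.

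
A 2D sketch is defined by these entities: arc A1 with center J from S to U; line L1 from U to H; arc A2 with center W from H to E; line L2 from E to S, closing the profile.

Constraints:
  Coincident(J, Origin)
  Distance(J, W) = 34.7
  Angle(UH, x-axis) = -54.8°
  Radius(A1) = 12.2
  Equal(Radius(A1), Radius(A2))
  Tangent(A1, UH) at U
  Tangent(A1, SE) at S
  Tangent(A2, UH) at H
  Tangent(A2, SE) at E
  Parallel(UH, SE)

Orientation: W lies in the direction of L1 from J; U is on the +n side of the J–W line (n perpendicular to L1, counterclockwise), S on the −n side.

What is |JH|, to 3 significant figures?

36.8

Tangency of A1 to both parallel lines with radius 12.2 puts U and S at J ± 12.2·n: U = (9.97, 7.03), S = (-9.97, -7.03). Equal radii place H and E the same way about W: H = W + 12.2·n = (30.0, -21.3), E = W − 12.2·n = (10.0, -35.4). Then |JH| = |H − J| = 36.8.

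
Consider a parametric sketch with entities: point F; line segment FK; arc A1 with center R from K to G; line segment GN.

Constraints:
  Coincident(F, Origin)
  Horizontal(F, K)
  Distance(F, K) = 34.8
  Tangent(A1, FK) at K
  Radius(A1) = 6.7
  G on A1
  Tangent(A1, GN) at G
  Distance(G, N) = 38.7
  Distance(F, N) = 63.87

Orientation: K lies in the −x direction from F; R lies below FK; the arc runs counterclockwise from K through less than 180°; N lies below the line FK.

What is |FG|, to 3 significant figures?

41.9

F is at the origin; F and K share the same y with |FK| = 34.8 and K on the −x side, so K = (-34.8, 0.00). Since A1 is tangent to FK there, RK ⟂ FK, so R = K + (0, -6.7) = (-34.8, -6.70). Since RG ⟂ GN (tangency), |RN| = √(6.7² + 38.7²) = 39.3 regardless of where G sits on A1. So N lies on both circle(F, 63.87) and circle(R, 39.3); the below-FK intersection is N = (-46.0, -44.4). G is the foot of the tangent from N: G = (-41.5, -5.92).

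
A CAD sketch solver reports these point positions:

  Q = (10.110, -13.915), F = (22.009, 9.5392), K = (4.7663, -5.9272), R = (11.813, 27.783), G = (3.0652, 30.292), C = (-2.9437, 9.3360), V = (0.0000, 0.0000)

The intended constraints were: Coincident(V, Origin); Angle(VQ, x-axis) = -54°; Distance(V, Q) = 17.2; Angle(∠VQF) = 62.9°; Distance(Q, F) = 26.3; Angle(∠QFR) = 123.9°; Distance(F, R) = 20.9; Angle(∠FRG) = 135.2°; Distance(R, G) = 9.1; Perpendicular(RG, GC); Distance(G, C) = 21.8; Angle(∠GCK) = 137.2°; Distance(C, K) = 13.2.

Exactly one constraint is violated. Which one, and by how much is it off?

Distance(C, K) = 13.2 — off by 3.90.

V = (0.00, 0.00) ✓; VQ at -54.00° ✓; |VQ| = 17.20 ✓; ∠VQF = 62.90° ✓; |QF| = 26.30 ✓; ∠QFR = 123.9° ✓; |FR| = 20.90 ✓; ∠FRG = 135.2° ✓; |RG| = 9.100 ✓; ∠(RG, GC) = 90.00° ✓; |GC| = 21.80 ✓; ∠GCK = 137.2° ✓; |CK| = 17.10 ✗.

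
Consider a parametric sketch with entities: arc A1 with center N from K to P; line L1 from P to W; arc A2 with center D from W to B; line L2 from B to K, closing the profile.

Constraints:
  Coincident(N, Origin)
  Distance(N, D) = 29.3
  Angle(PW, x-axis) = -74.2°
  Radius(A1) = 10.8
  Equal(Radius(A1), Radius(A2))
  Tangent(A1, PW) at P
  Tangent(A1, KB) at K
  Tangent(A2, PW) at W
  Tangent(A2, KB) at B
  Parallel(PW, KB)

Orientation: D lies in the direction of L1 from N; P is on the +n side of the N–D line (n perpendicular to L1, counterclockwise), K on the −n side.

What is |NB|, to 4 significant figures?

31.23

Tangency of A1 to both parallel lines with radius 10.8 puts P and K at N ± 10.8·n: P = (10.39, 2.941), K = (-10.39, -2.941). Equal radii place W and B the same way about D: W = D + 10.8·n = (18.37, -25.25), B = D − 10.8·n = (-2.414, -31.13). Then |NB| = |B − N| = 31.23.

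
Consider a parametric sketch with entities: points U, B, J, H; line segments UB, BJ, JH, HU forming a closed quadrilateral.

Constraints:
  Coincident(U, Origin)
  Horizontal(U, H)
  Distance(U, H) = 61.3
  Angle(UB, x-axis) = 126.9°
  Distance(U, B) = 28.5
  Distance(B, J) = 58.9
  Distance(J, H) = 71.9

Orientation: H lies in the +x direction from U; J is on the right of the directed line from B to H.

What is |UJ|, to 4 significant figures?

34.19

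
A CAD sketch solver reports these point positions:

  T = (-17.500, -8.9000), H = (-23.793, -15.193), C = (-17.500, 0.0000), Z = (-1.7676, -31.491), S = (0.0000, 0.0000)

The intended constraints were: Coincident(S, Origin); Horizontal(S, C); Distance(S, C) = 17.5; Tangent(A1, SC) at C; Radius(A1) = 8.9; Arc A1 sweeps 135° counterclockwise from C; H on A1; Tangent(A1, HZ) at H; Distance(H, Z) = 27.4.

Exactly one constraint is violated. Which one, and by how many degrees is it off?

Tangent(A1, HZ) at H — off by 8.50°.

S = (0.00, 0.00) ✓; S.y = 0.00, C.y = 0.00 ✓; |SC| = 17.50 ✓; ∠(TC, CS) = 90.00° ✓; |TC| = 8.900 ✓; bearing(T→H) − bearing(T→C) = 135.0° ✓; |TH| = 8.900 ✓; ∠(TH, HZ) = 81.50° ✗; |HZ| = 27.40 ✓.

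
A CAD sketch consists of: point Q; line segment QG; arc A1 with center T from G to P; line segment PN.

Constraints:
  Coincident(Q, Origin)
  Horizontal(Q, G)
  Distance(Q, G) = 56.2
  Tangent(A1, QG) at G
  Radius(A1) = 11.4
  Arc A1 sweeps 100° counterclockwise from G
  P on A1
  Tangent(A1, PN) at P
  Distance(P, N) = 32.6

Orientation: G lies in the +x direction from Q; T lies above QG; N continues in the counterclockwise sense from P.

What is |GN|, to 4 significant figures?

45.82

On A1, G sits at bearing -90° from T; a 100° counterclockwise sweep puts P at bearing 10°, so P = T + 11.4·(cos 10°, sin 10°) = (67.43, 13.38). A1 meets PN tangentially, so TP is at right angles to PN, so PN runs along (−sin 10°, cos 10°); with |PN| = 32.6, N = (61.77, 45.48). Then |GN| = |N − G| = 45.82.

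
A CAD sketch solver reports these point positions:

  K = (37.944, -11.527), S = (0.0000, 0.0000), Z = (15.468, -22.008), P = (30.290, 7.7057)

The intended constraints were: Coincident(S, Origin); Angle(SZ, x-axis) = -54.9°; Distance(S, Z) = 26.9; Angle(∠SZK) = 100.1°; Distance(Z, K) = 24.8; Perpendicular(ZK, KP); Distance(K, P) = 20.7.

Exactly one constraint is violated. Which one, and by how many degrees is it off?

Perpendicular(ZK, KP) — off by 3.30°.

S = (0.00, 0.00) ✓; SZ at -54.90° ✓; |SZ| = 26.90 ✓; ∠SZK = 100.1° ✓; |ZK| = 24.80 ✓; ∠(ZK, KP) = 86.70° ✗; |KP| = 20.70 ✓.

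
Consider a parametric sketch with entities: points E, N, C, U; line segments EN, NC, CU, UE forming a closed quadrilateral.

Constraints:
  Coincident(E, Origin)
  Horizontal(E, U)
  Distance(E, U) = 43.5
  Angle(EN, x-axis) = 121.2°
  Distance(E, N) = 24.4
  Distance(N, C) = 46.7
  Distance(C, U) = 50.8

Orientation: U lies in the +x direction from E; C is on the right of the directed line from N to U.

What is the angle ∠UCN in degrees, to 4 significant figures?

75.67°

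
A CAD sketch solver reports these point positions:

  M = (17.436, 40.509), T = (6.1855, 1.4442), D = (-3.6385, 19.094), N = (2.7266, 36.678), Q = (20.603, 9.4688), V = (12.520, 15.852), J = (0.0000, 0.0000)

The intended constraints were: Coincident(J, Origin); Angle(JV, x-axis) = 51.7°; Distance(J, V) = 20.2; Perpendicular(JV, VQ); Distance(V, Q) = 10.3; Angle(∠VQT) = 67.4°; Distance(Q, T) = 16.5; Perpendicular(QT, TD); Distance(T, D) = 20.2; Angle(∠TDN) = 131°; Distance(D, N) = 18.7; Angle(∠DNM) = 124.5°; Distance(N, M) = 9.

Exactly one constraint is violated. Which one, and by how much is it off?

Distance(N, M) = 9 — off by 6.20.

J = (0.00, 0.00) ✓; JV at 51.70° ✓; |JV| = 20.20 ✓; ∠(JV, VQ) = 90.00° ✓; |VQ| = 10.30 ✓; ∠VQT = 67.40° ✓; |QT| = 16.50 ✓; ∠(QT, TD) = 90.00° ✓; |TD| = 20.20 ✓; ∠TDN = 131.0° ✓; |DN| = 18.70 ✓; ∠DNM = 124.5° ✓; |NM| = 15.20 ✗.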